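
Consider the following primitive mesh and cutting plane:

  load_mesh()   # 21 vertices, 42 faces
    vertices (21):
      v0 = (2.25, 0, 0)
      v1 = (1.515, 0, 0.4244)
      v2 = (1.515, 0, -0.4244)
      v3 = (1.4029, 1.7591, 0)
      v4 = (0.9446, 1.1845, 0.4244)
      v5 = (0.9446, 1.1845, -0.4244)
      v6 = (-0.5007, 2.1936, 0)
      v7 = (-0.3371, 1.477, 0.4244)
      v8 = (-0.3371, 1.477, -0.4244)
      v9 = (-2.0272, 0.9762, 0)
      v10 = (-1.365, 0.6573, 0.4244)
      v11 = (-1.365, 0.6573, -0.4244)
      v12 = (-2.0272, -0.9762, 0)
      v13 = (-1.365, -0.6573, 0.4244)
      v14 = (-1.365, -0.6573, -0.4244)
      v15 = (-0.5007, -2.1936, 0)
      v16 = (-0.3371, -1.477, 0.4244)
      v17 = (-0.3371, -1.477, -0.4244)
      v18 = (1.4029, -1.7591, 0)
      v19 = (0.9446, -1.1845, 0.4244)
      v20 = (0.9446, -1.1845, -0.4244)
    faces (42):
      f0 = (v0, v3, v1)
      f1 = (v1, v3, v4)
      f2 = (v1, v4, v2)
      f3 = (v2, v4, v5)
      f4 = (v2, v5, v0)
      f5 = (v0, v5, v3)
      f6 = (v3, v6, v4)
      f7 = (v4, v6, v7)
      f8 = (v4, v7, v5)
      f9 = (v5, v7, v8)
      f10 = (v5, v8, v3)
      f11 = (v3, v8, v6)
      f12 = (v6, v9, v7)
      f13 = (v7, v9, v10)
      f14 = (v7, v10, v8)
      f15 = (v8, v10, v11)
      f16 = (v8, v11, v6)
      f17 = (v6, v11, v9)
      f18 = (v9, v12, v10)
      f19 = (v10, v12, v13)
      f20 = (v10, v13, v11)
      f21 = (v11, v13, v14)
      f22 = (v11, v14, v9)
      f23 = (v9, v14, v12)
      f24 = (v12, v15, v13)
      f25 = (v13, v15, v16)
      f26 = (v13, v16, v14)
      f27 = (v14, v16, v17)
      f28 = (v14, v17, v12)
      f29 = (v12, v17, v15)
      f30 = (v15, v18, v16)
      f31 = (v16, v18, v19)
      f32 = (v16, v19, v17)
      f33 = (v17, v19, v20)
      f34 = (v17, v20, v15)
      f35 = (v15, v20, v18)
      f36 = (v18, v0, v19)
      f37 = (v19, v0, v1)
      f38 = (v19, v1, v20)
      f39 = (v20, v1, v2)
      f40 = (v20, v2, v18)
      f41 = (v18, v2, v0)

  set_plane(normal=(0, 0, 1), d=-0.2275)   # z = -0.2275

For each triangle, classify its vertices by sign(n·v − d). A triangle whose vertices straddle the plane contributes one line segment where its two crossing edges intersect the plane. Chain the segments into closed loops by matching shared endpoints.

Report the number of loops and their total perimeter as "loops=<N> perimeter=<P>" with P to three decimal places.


loops=2 perimeter=20.477

Straddling triangles (28 of 42):
  (v1,v4,v2) [++-] → (1.38268, 0.274774, -0.2275)–(1.515, 0, -0.2275)  len=0.3050
  (v2,v4,v5) [-+-] → (1.38268, 0.274774, -0.2275)–(0.9446, 1.1845, -0.2275)  len=1.0097
  (v2,v5,v0) [--+] → (1.55024, 0.634952, -0.2275)–(1.856, 0, -0.2275)  len=0.7047
  (v0,v5,v3) [+-+] → (1.55024, 0.634952, -0.2275)–(1.15723, 1.45109, -0.2275)  len=0.9058
  (v4,v7,v5) [++-] → (0.647278, 1.25235, -0.2275)–(0.9446, 1.1845, -0.2275)  len=0.3050
  (v5,v7,v8) [-+-] → (0.647278, 1.25235, -0.2275)–(-0.3371, 1.477, -0.2275)  len=1.0097
  (v5,v8,v3) [--+] → (0.470171, 1.60788, -0.2275)–(1.15723, 1.45109, -0.2275)  len=0.7047
  (v3,v8,v6) [+-+] → (0.470171, 1.60788, -0.2275)–(-0.413002, 1.80947, -0.2275)  len=0.9059
  (v7,v10,v8) [++-] → (-0.575547, 1.28685, -0.2275)–(-0.3371, 1.477, -0.2275)  len=0.3050
  (v8,v10,v11) [-+-] → (-0.575547, 1.28685, -0.2275)–(-1.365, 0.6573, -0.2275)  len=1.0097
  (v8,v11,v6) [--+] → (-0.964009, 1.37007, -0.2275)–(-0.413002, 1.80947, -0.2275)  len=0.7048
  (v6,v11,v9) [+-+] → (-0.964009, 1.37007, -0.2275)–(-1.67223, 0.805253, -0.2275)  len=0.9059
  (v10,v13,v11) [++-] → (-1.365, 0.352346, -0.2275)–(-1.365, 0.6573, -0.2275)  len=0.3050
  (v11,v13,v14) [-+-] → (-1.365, 0.352346, -0.2275)–(-1.365, -0.6573, -0.2275)  len=1.0096
  (v11,v14,v9) [--+] → (-1.67223, 0.100561, -0.2275)–(-1.67223, 0.805253, -0.2275)  len=0.7047
  (v9,v14,v12) [+-+] → (-1.67223, 0.100561, -0.2275)–(-1.67223, -0.805253, -0.2275)  len=0.9058
  (v13,v16,v14) [++-] → (-1.12655, -0.84745, -0.2275)–(-1.365, -0.6573, -0.2275)  len=0.3050
  (v14,v16,v17) [-+-] → (-1.12655, -0.84745, -0.2275)–(-0.3371, -1.477, -0.2275)  len=1.0097
  (v14,v17,v12) [--+] → (-1.12122, -1.24465, -0.2275)–(-1.67223, -0.805253, -0.2275)  len=0.7048
  (v12,v17,v15) [+-+] → (-1.12122, -1.24465, -0.2275)–(-0.413002, -1.80947, -0.2275)  len=0.9059
  (v16,v19,v17) [++-] → (-0.0397782, -1.40915, -0.2275)–(-0.3371, -1.477, -0.2275)  len=0.3050
  (v17,v19,v20) [-+-] → (-0.0397782, -1.40915, -0.2275)–(0.9446, -1.1845, -0.2275)  len=1.0097
  (v17,v20,v15) [--+] → (0.274054, -1.65267, -0.2275)–(-0.413002, -1.80947, -0.2275)  len=0.7047
  (v15,v20,v18) [+-+] → (0.274054, -1.65267, -0.2275)–(1.15723, -1.45109, -0.2275)  len=0.9059
  (v19,v1,v20) [++-] → (1.07692, -0.909726, -0.2275)–(0.9446, -1.1845, -0.2275)  len=0.3050
  (v20,v1,v2) [-+-] → (1.07692, -0.909726, -0.2275)–(1.515, 0, -0.2275)  len=1.0097
  (v20,v2,v18) [--+] → (1.46299, -0.816133, -0.2275)–(1.15723, -1.45109, -0.2275)  len=0.7047
  (v18,v2,v0) [+-+] → (1.46299, -0.816133, -0.2275)–(1.856, 0, -0.2275)  len=0.9058

Chained into 2 loop(s):
  loop 1: 14 segments, perimeter = 9.2027
  loop 2: 14 segments, perimeter = 11.2741
Total perimeter = 20.477


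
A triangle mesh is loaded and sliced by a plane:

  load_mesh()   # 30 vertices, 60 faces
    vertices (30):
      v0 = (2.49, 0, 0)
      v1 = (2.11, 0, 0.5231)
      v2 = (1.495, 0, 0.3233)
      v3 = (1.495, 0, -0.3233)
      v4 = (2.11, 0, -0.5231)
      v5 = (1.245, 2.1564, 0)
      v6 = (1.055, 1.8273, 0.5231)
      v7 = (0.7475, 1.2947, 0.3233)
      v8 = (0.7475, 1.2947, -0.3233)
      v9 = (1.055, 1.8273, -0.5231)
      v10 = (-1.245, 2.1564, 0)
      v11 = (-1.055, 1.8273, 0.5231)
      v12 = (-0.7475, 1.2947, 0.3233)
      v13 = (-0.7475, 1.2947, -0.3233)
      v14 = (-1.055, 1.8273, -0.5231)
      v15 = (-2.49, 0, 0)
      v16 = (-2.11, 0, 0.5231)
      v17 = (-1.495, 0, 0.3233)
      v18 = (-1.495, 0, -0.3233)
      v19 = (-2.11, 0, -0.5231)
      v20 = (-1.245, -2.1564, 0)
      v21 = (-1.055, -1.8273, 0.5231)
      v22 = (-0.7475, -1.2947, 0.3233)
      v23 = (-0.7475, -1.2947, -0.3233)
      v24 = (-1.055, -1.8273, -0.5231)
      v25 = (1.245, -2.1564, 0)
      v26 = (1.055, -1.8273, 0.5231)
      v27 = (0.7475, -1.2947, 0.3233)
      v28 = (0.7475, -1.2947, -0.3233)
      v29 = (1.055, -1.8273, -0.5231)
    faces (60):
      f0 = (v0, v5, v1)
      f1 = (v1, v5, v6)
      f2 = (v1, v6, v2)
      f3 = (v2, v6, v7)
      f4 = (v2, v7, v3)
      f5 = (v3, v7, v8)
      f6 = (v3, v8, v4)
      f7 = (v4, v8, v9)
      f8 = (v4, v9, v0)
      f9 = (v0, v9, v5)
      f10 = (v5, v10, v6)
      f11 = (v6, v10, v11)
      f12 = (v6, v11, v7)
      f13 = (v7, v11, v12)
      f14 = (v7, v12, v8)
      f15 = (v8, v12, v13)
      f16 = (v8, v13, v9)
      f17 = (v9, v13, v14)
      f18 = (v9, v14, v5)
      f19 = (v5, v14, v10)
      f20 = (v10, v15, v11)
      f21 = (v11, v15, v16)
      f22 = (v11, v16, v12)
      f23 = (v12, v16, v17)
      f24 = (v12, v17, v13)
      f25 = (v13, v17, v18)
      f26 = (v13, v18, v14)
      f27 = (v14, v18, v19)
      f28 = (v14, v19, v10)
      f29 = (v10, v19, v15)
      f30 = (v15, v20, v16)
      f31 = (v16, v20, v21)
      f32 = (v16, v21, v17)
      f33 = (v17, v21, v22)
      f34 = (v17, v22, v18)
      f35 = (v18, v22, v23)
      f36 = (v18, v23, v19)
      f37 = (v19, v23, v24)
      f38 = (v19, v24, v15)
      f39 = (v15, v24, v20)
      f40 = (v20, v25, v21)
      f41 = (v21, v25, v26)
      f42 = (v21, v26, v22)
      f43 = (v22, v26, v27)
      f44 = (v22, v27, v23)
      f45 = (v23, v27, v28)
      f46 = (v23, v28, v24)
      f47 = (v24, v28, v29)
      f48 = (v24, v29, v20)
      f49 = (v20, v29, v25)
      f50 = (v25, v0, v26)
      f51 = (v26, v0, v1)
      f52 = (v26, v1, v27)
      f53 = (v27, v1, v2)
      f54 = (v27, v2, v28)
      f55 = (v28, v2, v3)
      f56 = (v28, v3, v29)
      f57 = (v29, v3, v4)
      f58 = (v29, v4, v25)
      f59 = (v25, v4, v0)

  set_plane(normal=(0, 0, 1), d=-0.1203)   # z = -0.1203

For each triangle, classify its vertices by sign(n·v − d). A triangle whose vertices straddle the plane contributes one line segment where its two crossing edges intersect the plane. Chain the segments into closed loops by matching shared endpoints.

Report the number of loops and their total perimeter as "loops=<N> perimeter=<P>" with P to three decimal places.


loops=2 perimeter=23.386

Straddling triangles (24 of 60):
  (v2,v7,v3) [++-] → (1.26032, 0.406471, -0.1203)–(1.495, 0, -0.1203)  len=0.4694
  (v3,v7,v8) [-+-] → (1.26032, 0.406471, -0.1203)–(0.7475, 1.2947, -0.1203)  len=1.0256
  (v4,v9,v0) [--+] → (2.15999, 0.420234, -0.1203)–(2.40261, 0, -0.1203)  len=0.4852
  (v0,v9,v5) [+-+] → (2.15999, 0.420234, -0.1203)–(1.2013, 2.08072, -0.1203)  len=1.9174
  (v7,v12,v8) [++-] → (0.278145, 1.2947, -0.1203)–(0.7475, 1.2947, -0.1203)  len=0.4694
  (v8,v12,v13) [-+-] → (0.278145, 1.2947, -0.1203)–(-0.7475, 1.2947, -0.1203)  len=1.0256
  (v9,v14,v5) [--+] → (0.716057, 2.08072, -0.1203)–(1.2013, 2.08072, -0.1203)  len=0.4852
  (v5,v14,v10) [+-+] → (0.716057, 2.08072, -0.1203)–(-1.2013, 2.08072, -0.1203)  len=1.9174
  (v12,v17,v13) [++-] → (-0.982178, 0.888229, -0.1203)–(-0.7475, 1.2947, -0.1203)  len=0.4694
  (v13,v17,v18) [-+-] → (-0.982178, 0.888229, -0.1203)–(-1.495, 0, -0.1203)  len=1.0256
  (v14,v19,v10) [--+] → (-1.44393, 1.66048, -0.1203)–(-1.2013, 2.08072, -0.1203)  len=0.4852
  (v10,v19,v15) [+-+] → (-1.44393, 1.66048, -0.1203)–(-2.40261, 0, -0.1203)  len=1.9174
  (v17,v22,v18) [++-] → (-1.26032, -0.406471, -0.1203)–(-1.495, 0, -0.1203)  len=0.4694
  (v18,v22,v23) [-+-] → (-1.26032, -0.406471, -0.1203)–(-0.7475, -1.2947, -0.1203)  len=1.0256
  (v19,v24,v15) [--+] → (-2.15999, -0.420234, -0.1203)–(-2.40261, 0, -0.1203)  len=0.4852
  (v15,v24,v20) [+-+] → (-2.15999, -0.420234, -0.1203)–(-1.2013, -2.08072, -0.1203)  len=1.9174
  (v22,v27,v23) [++-] → (-0.278145, -1.2947, -0.1203)–(-0.7475, -1.2947, -0.1203)  len=0.4694
  (v23,v27,v28) [-+-] → (-0.278145, -1.2947, -0.1203)–(0.7475, -1.2947, -0.1203)  len=1.0256
  (v24,v29,v20) [--+] → (-0.716057, -2.08072, -0.1203)–(-1.2013, -2.08072, -0.1203)  len=0.4852
  (v20,v29,v25) [+-+] → (-0.716057, -2.08072, -0.1203)–(1.2013, -2.08072, -0.1203)  len=1.9174
  (v27,v2,v28) [++-] → (0.982178, -0.888229, -0.1203)–(0.7475, -1.2947, -0.1203)  len=0.4694
  (v28,v2,v3) [-+-] → (0.982178, -0.888229, -0.1203)–(1.495, 0, -0.1203)  len=1.0256
  (v29,v4,v25) [--+] → (1.44393, -1.66048, -0.1203)–(1.2013, -2.08072, -0.1203)  len=0.4852
  (v25,v4,v0) [+-+] → (1.44393, -1.66048, -0.1203)–(2.40261, 0, -0.1203)  len=1.9174

Chained into 2 loop(s):
  loop 1: 12 segments, perimeter = 8.9700
  loop 2: 12 segments, perimeter = 14.4156
Total perimeter = 23.386


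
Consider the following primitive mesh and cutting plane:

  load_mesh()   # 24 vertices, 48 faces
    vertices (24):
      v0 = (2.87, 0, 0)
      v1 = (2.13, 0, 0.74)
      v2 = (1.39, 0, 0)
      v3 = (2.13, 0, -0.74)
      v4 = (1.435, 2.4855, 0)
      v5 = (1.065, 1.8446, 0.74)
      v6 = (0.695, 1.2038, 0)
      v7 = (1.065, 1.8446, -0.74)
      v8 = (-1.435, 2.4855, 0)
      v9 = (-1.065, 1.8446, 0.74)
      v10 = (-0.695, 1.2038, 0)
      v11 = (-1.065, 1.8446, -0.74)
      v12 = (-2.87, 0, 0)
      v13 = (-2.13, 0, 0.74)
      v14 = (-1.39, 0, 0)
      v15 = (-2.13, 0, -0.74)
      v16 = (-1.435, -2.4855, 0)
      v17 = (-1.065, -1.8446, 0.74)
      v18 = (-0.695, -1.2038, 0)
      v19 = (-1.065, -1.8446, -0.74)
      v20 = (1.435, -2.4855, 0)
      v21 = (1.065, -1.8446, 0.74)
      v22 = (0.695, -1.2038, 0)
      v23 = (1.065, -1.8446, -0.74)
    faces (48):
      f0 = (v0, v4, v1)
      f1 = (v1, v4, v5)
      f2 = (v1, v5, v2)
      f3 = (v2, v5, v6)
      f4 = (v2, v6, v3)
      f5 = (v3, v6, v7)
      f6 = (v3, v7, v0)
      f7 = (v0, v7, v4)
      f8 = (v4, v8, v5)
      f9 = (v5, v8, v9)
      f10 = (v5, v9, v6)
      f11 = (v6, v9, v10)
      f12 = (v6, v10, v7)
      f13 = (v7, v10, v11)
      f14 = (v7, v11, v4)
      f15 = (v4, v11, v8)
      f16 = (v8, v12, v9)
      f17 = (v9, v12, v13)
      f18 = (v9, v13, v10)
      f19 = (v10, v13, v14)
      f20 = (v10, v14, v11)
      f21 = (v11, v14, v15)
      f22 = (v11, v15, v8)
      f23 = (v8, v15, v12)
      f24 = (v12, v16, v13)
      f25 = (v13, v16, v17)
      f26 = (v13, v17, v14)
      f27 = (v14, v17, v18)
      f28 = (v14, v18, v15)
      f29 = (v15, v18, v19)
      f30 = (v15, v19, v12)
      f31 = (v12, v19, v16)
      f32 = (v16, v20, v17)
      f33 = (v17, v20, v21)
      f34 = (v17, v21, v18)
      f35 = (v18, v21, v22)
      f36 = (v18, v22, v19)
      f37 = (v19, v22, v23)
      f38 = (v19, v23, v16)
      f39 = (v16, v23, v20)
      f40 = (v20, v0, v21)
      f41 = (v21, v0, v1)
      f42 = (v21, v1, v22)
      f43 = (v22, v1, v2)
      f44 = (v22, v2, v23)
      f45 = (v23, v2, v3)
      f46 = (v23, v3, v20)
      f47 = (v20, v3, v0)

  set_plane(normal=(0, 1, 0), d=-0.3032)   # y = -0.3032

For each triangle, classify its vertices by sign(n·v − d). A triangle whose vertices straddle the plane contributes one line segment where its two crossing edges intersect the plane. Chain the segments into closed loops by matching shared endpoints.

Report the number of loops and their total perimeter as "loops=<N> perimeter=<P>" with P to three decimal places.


loops=2 perimeter=8.372

Straddling triangles (16 of 48):
  (v12,v16,v13) [+-+] → (-2.69495, -0.3032, 0)–(-2.04522, -0.3032, 0.649729)  len=0.9189
  (v13,v16,v17) [+--] → (-2.04522, -0.3032, 0.649729)–(-1.95494, -0.3032, 0.74)  len=0.1277
  (v13,v17,v14) [+-+] → (-1.95494, -0.3032, 0.74)–(-1.33658, -0.3032, 0.121635)  len=0.8745
  (v14,v17,v18) [+--] → (-1.33658, -0.3032, 0.121635)–(-1.21495, -0.3032, 0)  len=0.1720
  (v14,v18,v15) [+-+] → (-1.21495, -0.3032, 0)–(-1.76857, -0.3032, -0.553617)  len=0.7829
  (v15,v18,v19) [+--] → (-1.76857, -0.3032, -0.553617)–(-1.95494, -0.3032, -0.74)  len=0.2636
  (v15,v19,v12) [+-+] → (-1.95494, -0.3032, -0.74)–(-2.57331, -0.3032, -0.121635)  len=0.8745
  (v12,v19,v16) [+--] → (-2.57331, -0.3032, -0.121635)–(-2.69495, -0.3032, 0)  len=0.1720
  (v20,v0,v21) [-+-] → (2.69495, -0.3032, 0)–(2.57331, -0.3032, 0.121635)  len=0.1720
  (v21,v0,v1) [-++] → (2.57331, -0.3032, 0.121635)–(1.95494, -0.3032, 0.74)  len=0.8745
  (v21,v1,v22) [-+-] → (1.95494, -0.3032, 0.74)–(1.76857, -0.3032, 0.553617)  len=0.2636
  (v22,v1,v2) [-++] → (1.76857, -0.3032, 0.553617)–(1.21495, -0.3032, 0)  len=0.7829
  (v22,v2,v23) [-+-] → (1.21495, -0.3032, 0)–(1.33658, -0.3032, -0.121635)  len=0.1720
  (v23,v2,v3) [-++] → (1.33658, -0.3032, -0.121635)–(1.95494, -0.3032, -0.74)  len=0.8745
  (v23,v3,v20) [-+-] → (1.95494, -0.3032, -0.74)–(2.04522, -0.3032, -0.649729)  len=0.1277
  (v20,v3,v0) [-++] → (2.04522, -0.3032, -0.649729)–(2.69495, -0.3032, 0)  len=0.9189

Chained into 2 loop(s):
  loop 1: 8 segments, perimeter = 4.1861
  loop 2: 8 segments, perimeter = 4.1861
Total perimeter = 8.372


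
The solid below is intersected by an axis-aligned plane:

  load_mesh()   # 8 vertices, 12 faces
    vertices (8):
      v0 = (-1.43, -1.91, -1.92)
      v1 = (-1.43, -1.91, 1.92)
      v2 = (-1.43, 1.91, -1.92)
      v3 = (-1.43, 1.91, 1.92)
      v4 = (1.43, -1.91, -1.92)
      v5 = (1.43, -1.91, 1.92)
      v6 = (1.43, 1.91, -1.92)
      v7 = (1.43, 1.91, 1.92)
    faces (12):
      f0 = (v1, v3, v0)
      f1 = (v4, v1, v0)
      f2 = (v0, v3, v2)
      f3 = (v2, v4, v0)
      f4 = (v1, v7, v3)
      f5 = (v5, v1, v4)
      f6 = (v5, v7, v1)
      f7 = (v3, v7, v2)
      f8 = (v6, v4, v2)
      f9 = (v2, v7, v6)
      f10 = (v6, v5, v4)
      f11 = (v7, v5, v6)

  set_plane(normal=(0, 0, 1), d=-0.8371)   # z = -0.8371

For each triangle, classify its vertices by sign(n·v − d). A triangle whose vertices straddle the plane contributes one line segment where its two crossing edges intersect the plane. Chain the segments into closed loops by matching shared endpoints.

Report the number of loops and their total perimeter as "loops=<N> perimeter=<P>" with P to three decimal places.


loops=1 perimeter=13.360

Straddling triangles (8 of 12):
  (v1,v3,v0) [++-] → (-1.43, -0.83274, -0.8371)–(-1.43, -1.91, -0.8371)  len=1.0773
  (v4,v1,v0) [-+-] → (0.623465, -1.91, -0.8371)–(-1.43, -1.91, -0.8371)  len=2.0535
  (v0,v3,v2) [-+-] → (-1.43, -0.83274, -0.8371)–(-1.43, 1.91, -0.8371)  len=2.7427
  (v5,v1,v4) [++-] → (0.623465, -1.91, -0.8371)–(1.43, -1.91, -0.8371)  len=0.8065
  (v3,v7,v2) [++-] → (-0.623465, 1.91, -0.8371)–(-1.43, 1.91, -0.8371)  len=0.8065
  (v2,v7,v6) [-+-] → (-0.623465, 1.91, -0.8371)–(1.43, 1.91, -0.8371)  len=2.0535
  (v6,v5,v4) [-+-] → (1.43, 0.83274, -0.8371)–(1.43, -1.91, -0.8371)  len=2.7427
  (v7,v5,v6) [++-] → (1.43, 0.83274, -0.8371)–(1.43, 1.91, -0.8371)  len=1.0773

Chained into 1 loop(s):
  loop 1: 8 segments, perimeter = 13.3600
Total perimeter = 13.360


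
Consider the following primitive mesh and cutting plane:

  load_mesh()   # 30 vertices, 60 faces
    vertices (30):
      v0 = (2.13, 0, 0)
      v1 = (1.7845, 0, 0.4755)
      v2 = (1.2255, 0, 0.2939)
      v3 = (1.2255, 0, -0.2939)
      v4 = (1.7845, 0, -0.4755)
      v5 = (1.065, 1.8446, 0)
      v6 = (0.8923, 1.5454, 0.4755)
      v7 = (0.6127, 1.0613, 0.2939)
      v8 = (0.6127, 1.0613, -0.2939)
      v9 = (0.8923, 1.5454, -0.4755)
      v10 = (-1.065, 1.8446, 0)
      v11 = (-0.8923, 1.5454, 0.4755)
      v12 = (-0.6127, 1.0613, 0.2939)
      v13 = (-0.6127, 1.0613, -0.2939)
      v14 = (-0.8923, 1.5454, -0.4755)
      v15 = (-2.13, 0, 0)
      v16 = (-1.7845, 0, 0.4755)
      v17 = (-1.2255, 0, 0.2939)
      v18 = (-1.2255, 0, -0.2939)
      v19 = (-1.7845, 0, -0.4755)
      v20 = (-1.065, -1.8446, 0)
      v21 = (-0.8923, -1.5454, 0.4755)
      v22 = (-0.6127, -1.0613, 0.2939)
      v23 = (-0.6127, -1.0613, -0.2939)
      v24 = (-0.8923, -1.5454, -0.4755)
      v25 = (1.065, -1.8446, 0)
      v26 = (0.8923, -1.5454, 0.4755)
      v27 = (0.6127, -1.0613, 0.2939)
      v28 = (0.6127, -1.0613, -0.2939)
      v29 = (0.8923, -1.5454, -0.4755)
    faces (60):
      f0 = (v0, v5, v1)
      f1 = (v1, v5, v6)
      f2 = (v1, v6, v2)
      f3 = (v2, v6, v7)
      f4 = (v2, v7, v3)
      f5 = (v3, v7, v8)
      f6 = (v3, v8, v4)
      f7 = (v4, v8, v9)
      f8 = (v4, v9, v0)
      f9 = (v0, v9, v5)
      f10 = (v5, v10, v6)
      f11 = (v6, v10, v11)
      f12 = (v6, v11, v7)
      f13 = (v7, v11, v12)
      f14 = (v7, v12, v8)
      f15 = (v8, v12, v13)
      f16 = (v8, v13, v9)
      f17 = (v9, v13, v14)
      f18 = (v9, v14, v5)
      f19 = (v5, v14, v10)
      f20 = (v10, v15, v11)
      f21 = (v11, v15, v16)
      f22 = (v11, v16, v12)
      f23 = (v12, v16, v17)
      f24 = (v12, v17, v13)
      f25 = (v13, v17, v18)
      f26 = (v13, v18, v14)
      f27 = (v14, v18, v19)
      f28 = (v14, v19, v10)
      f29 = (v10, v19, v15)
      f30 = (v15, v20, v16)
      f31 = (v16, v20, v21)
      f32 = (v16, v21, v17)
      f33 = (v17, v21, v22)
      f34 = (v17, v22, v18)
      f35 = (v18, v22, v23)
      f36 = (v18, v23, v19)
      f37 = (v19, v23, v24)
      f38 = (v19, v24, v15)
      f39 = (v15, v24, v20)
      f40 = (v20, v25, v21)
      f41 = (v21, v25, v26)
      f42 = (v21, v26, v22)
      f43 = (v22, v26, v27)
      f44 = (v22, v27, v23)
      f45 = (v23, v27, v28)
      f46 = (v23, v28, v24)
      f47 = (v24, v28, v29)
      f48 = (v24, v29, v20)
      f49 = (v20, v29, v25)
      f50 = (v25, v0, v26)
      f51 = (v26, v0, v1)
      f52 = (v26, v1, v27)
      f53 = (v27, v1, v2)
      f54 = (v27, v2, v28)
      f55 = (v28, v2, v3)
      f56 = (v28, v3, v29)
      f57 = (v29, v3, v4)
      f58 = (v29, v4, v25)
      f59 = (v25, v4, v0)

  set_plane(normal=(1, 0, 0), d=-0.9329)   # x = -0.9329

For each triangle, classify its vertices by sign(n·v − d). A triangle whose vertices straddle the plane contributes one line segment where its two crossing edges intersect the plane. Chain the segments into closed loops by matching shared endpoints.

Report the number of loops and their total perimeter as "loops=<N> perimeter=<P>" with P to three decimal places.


loops=2 perimeter=7.554

Straddling triangles (24 of 60):
  (v5,v10,v6) [+-+] → (-0.9329, 1.8446, 0)–(-0.9329, 1.82441, 0.0320919)  len=0.0379
  (v6,v10,v11) [+-+] → (-0.9329, 1.82441, 0.0320919)–(-0.9329, 1.61574, 0.363715)  len=0.3918
  (v5,v14,v10) [++-] → (-0.9329, 1.61574, -0.363715)–(-0.9329, 1.8446, 0)  len=0.4297
  (v10,v15,v11) [--+] → (-0.9329, 1.49471, 0.459902)–(-0.9329, 1.61574, 0.363715)  len=0.1546
  (v11,v15,v16) [+--] → (-0.9329, 1.49471, 0.459902)–(-0.9329, 1.47508, 0.4755)  len=0.0251
  (v11,v16,v12) [+-+] → (-0.9329, 1.47508, 0.4755)–(-0.9329, 0.771295, 0.343523)  len=0.7160
  (v12,v16,v17) [+--] → (-0.9329, 0.771295, 0.343523)–(-0.9329, 0.50675, 0.2939)  len=0.2692
  (v12,v17,v13) [+-+] → (-0.9329, 0.50675, 0.2939)–(-0.9329, 0.50675, 0.013237)  len=0.2807
  (v13,v17,v18) [+--] → (-0.9329, 0.50675, 0.013237)–(-0.9329, 0.50675, -0.2939)  len=0.3071
  (v13,v18,v14) [+-+] → (-0.9329, 0.50675, -0.2939)–(-0.9329, 1.35709, -0.453372)  len=0.8652
  (v14,v18,v19) [+--] → (-0.9329, 1.35709, -0.453372)–(-0.9329, 1.47508, -0.4755)  len=0.1200
  (v14,v19,v10) [+--] → (-0.9329, 1.47508, -0.4755)–(-0.9329, 1.61574, -0.363715)  len=0.1797
  (v16,v20,v21) [--+] → (-0.9329, -1.61574, 0.363715)–(-0.9329, -1.47508, 0.4755)  len=0.1797
  (v16,v21,v17) [-+-] → (-0.9329, -1.47508, 0.4755)–(-0.9329, -1.35709, 0.453372)  len=0.1200
  (v17,v21,v22) [-++] → (-0.9329, -1.35709, 0.453372)–(-0.9329, -0.50675, 0.2939)  len=0.8652
  (v17,v22,v18) [-+-] → (-0.9329, -0.50675, 0.2939)–(-0.9329, -0.50675, -0.013237)  len=0.3071
  (v18,v22,v23) [-++] → (-0.9329, -0.50675, -0.013237)–(-0.9329, -0.50675, -0.2939)  len=0.2807
  (v18,v23,v19) [-+-] → (-0.9329, -0.50675, -0.2939)–(-0.9329, -0.771295, -0.343523)  len=0.2692
  (v19,v23,v24) [-++] → (-0.9329, -0.771295, -0.343523)–(-0.9329, -1.47508, -0.4755)  len=0.7160
  (v19,v24,v15) [-+-] → (-0.9329, -1.47508, -0.4755)–(-0.9329, -1.49471, -0.459902)  len=0.0251
  (v15,v24,v20) [-+-] → (-0.9329, -1.49471, -0.459902)–(-0.9329, -1.61574, -0.363715)  len=0.1546
  (v20,v25,v21) [-++] → (-0.9329, -1.8446, 0)–(-0.9329, -1.61574, 0.363715)  len=0.4297
  (v24,v29,v20) [++-] → (-0.9329, -1.82441, -0.0320919)–(-0.9329, -1.61574, -0.363715)  len=0.3918
  (v20,v29,v25) [-++] → (-0.9329, -1.82441, -0.0320919)–(-0.9329, -1.8446, 0)  len=0.0379

Chained into 2 loop(s):
  loop 1: 12 segments, perimeter = 3.7770
  loop 2: 12 segments, perimeter = 3.7770
Total perimeter = 7.554


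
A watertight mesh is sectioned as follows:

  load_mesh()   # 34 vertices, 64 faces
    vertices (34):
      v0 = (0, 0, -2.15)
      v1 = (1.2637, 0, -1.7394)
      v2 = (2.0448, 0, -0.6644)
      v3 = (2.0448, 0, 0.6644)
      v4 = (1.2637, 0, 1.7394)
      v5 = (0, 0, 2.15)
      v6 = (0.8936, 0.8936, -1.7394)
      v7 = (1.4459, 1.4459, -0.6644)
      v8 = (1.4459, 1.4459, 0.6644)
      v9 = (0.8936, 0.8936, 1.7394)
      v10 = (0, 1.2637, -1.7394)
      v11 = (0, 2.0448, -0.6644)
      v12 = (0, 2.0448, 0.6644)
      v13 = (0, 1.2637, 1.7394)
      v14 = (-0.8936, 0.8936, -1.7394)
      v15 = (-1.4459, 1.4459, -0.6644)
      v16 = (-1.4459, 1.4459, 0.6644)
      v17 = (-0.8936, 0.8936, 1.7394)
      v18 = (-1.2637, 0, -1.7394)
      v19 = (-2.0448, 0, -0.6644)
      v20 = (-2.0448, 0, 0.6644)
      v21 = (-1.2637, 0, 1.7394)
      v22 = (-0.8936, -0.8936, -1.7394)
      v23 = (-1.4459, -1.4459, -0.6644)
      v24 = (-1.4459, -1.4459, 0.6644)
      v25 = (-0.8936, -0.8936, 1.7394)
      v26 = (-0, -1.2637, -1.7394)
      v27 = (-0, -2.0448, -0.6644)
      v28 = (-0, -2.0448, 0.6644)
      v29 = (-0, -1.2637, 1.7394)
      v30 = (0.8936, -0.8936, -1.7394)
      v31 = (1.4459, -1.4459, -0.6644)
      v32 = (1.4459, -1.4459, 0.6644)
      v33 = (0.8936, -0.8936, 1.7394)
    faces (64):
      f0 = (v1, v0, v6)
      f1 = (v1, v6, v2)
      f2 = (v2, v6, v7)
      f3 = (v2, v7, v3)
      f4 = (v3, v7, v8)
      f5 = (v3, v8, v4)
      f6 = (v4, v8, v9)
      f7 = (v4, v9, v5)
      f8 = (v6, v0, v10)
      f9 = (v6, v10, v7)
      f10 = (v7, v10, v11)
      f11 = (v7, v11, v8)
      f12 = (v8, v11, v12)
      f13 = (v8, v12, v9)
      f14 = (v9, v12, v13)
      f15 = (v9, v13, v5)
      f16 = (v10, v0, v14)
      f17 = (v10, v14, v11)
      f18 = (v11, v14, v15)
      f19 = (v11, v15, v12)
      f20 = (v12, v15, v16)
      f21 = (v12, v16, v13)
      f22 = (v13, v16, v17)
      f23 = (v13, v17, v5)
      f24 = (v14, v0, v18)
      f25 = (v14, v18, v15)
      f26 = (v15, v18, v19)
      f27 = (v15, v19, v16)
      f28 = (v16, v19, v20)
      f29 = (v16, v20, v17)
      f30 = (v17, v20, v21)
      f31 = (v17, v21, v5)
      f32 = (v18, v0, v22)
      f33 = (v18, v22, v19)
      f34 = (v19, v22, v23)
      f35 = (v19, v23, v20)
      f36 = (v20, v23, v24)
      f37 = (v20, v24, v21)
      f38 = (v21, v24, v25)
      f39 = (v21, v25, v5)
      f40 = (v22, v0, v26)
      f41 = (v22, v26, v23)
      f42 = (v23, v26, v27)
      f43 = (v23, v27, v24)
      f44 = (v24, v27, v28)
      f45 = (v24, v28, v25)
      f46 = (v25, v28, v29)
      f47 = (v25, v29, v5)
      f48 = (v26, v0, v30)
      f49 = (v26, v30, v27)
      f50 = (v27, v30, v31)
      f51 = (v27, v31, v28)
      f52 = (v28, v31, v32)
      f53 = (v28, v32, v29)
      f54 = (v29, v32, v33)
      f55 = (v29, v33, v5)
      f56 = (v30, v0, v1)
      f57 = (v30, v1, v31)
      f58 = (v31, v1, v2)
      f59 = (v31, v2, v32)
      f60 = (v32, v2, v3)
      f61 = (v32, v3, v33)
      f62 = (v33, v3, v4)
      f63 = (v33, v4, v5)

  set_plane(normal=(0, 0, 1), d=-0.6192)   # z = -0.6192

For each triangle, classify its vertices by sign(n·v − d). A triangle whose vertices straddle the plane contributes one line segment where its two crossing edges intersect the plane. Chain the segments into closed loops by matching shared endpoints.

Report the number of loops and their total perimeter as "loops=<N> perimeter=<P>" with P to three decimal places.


Straddling triangles (16 of 64):
  (v2,v7,v3) [--+] → (1.46627, 1.39672, -0.6192)–(2.0448, 0, -0.6192)  len=1.5118
  (v3,v7,v8) [+-+] → (1.46627, 1.39672, -0.6192)–(1.4459, 1.4459, -0.6192)  len=0.0532
  (v7,v11,v8) [--+] → (0.0491832, 2.02443, -0.6192)–(1.4459, 1.4459, -0.6192)  len=1.5118
  (v8,v11,v12) [+-+] → (0.0491832, 2.02443, -0.6192)–(0, 2.0448, -0.6192)  len=0.0532
  (v11,v15,v12) [--+] → (-1.39672, 1.46627, -0.6192)–(0, 2.0448, -0.6192)  len=1.5118
  (v12,v15,v16) [+-+] → (-1.39672, 1.46627, -0.6192)–(-1.4459, 1.4459, -0.6192)  len=0.0532
  (v15,v19,v16) [--+] → (-2.02443, 0.0491832, -0.6192)–(-1.4459, 1.4459, -0.6192)  len=1.5118
  (v16,v19,v20) [+-+] → (-2.02443, 0.0491832, -0.6192)–(-2.0448, 0, -0.6192)  len=0.0532
  (v19,v23,v20) [--+] → (-1.46627, -1.39672, -0.6192)–(-2.0448, 0, -0.6192)  len=1.5118
  (v20,v23,v24) [+-+] → (-1.46627, -1.39672, -0.6192)–(-1.4459, -1.4459, -0.6192)  len=0.0532
  (v23,v27,v24) [--+] → (-0.0491832, -2.02443, -0.6192)–(-1.4459, -1.4459, -0.6192)  len=1.5118
  (v24,v27,v28) [+-+] → (-0.0491832, -2.02443, -0.6192)–(0, -2.0448, -0.6192)  len=0.0532
  (v27,v31,v28) [--+] → (1.39672, -1.46627, -0.6192)–(0, -2.0448, -0.6192)  len=1.5118
  (v28,v31,v32) [+-+] → (1.39672, -1.46627, -0.6192)–(1.4459, -1.4459, -0.6192)  len=0.0532
  (v31,v2,v32) [--+] → (2.02443, -0.0491832, -0.6192)–(1.4459, -1.4459, -0.6192)  len=1.5118
  (v32,v2,v3) [+-+] → (2.02443, -0.0491832, -0.6192)–(2.0448, 0, -0.6192)  len=0.0532

Chained into 1 loop(s):
  loop 1: 16 segments, perimeter = 12.5202
Total perimeter = 12.520

loops=1 perimeter=12.520


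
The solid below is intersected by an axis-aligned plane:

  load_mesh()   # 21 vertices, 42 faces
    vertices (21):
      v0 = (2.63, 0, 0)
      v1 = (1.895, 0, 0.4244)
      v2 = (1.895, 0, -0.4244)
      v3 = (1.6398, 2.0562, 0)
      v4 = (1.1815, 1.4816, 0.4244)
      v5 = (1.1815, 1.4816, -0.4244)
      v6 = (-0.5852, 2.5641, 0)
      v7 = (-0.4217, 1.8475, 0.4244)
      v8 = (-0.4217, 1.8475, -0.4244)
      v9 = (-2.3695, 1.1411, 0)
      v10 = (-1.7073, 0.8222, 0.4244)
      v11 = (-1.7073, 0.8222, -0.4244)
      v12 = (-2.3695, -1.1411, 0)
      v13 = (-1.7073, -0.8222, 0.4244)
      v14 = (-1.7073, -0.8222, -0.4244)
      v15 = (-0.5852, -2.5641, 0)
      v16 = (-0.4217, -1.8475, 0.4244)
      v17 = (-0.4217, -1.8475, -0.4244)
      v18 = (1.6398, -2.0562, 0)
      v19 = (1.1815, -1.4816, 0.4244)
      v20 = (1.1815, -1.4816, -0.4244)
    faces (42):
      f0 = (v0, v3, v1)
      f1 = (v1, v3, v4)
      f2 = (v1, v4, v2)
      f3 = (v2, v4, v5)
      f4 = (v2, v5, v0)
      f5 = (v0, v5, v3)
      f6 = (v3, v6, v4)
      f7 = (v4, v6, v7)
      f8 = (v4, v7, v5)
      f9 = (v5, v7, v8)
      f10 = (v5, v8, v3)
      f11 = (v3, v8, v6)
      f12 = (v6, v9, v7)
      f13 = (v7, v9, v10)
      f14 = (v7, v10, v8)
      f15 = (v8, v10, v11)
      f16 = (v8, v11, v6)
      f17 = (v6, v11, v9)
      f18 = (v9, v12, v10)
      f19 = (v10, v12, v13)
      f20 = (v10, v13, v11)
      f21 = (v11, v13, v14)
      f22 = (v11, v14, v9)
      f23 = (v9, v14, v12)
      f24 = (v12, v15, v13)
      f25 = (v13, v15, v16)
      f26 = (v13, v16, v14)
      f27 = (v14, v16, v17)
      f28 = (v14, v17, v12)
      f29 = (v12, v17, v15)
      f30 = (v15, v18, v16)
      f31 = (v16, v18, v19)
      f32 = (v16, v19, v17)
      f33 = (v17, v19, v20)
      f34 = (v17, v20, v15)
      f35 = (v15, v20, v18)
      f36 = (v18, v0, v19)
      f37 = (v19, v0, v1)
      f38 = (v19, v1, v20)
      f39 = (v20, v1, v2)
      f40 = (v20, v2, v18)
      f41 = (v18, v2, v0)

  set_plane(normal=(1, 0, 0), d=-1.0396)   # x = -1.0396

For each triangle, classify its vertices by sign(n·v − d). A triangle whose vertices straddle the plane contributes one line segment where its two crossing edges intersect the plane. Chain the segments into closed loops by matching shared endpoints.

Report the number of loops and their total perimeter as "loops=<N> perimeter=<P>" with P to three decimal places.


loops=2 perimeter=5.487

Straddling triangles (12 of 42):
  (v6,v9,v7) [+-+] → (-1.0396, 2.20171, 0)–(-1.0396, 1.62341, 0.289768)  len=0.6468
  (v7,v9,v10) [+--] → (-1.0396, 1.62341, 0.289768)–(-1.0396, 1.35471, 0.4244)  len=0.3005
  (v7,v10,v8) [+-+] → (-1.0396, 1.35471, 0.4244)–(-1.0396, 1.35471, -0.0164399)  len=0.4408
  (v8,v10,v11) [+--] → (-1.0396, 1.35471, -0.0164399)–(-1.0396, 1.35471, -0.4244)  len=0.4080
  (v8,v11,v6) [+-+] → (-1.0396, 1.35471, -0.4244)–(-1.0396, 1.85871, -0.171863)  len=0.5637
  (v6,v11,v9) [+--] → (-1.0396, 1.85871, -0.171863)–(-1.0396, 2.20171, 0)  len=0.3836
  (v12,v15,v13) [-+-] → (-1.0396, -2.20171, 0)–(-1.0396, -1.85871, 0.171863)  len=0.3836
  (v13,v15,v16) [-++] → (-1.0396, -1.85871, 0.171863)–(-1.0396, -1.35471, 0.4244)  len=0.5637
  (v13,v16,v14) [-+-] → (-1.0396, -1.35471, 0.4244)–(-1.0396, -1.35471, 0.0164399)  len=0.4080
  (v14,v16,v17) [-++] → (-1.0396, -1.35471, 0.0164399)–(-1.0396, -1.35471, -0.4244)  len=0.4408
  (v14,v17,v12) [-+-] → (-1.0396, -1.35471, -0.4244)–(-1.0396, -1.62341, -0.289768)  len=0.3005
  (v12,v17,v15) [-++] → (-1.0396, -1.62341, -0.289768)–(-1.0396, -2.20171, 0)  len=0.6468

Chained into 2 loop(s):
  loop 1: 6 segments, perimeter = 2.7436
  loop 2: 6 segments, perimeter = 2.7436
Total perimeter = 5.487


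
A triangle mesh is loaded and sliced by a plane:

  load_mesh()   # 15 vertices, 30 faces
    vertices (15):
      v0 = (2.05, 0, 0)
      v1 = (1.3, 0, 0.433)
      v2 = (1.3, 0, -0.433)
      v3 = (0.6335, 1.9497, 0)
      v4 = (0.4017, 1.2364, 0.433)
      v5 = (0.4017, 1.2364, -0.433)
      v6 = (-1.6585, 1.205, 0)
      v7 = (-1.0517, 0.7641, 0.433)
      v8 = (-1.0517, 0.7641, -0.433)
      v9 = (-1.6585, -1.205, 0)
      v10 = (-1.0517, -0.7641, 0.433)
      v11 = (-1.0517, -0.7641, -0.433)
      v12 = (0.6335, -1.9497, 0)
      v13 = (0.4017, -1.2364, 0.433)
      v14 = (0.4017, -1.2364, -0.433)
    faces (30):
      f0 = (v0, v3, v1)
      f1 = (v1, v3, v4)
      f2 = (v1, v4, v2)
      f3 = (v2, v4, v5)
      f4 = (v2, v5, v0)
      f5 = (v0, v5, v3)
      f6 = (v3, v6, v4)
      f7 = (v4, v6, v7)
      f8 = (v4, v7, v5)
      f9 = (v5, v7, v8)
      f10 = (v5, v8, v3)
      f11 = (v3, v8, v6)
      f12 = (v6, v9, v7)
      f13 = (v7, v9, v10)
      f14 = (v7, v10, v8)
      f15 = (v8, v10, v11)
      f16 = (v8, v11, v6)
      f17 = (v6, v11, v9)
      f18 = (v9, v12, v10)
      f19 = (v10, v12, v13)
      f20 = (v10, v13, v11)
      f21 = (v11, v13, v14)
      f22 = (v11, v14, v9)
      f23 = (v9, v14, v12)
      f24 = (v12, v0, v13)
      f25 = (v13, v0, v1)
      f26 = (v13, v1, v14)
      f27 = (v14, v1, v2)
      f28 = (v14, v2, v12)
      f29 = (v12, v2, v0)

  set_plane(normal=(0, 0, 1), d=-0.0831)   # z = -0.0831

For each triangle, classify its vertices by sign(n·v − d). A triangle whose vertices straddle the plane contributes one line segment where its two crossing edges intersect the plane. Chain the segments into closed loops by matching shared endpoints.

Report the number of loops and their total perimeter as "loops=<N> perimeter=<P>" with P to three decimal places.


Straddling triangles (20 of 30):
  (v1,v4,v2) [++-] → (0.937049, 0.499557, -0.0831)–(1.3, 0, -0.0831)  len=0.6175
  (v2,v4,v5) [-+-] → (0.937049, 0.499557, -0.0831)–(0.4017, 1.2364, -0.0831)  len=0.9108
  (v2,v5,v0) [--+] → (1.73366, 0.237286, -0.0831)–(1.90606, 0, -0.0831)  len=0.2933
  (v0,v5,v3) [+-+] → (1.73366, 0.237286, -0.0831)–(0.589014, 1.81281, -0.0831)  len=1.9474
  (v4,v7,v5) [++-] → (-0.185534, 1.04557, -0.0831)–(0.4017, 1.2364, -0.0831)  len=0.6175
  (v5,v7,v8) [-+-] → (-0.185534, 1.04557, -0.0831)–(-1.0517, 0.7641, -0.0831)  len=0.9108
  (v5,v8,v3) [--+] → (0.310082, 1.72216, -0.0831)–(0.589014, 1.81281, -0.0831)  len=0.2933
  (v3,v8,v6) [+-+] → (0.310082, 1.72216, -0.0831)–(-1.54204, 1.12038, -0.0831)  len=1.9474
  (v7,v10,v8) [++-] → (-1.0517, 0.146644, -0.0831)–(-1.0517, 0.7641, -0.0831)  len=0.6175
  (v8,v10,v11) [-+-] → (-1.0517, 0.146644, -0.0831)–(-1.0517, -0.7641, -0.0831)  len=0.9107
  (v8,v11,v6) [--+] → (-1.54204, 0.827097, -0.0831)–(-1.54204, 1.12038, -0.0831)  len=0.2933
  (v6,v11,v9) [+-+] → (-1.54204, 0.827097, -0.0831)–(-1.54204, -1.12038, -0.0831)  len=1.9475
  (v10,v13,v11) [++-] → (-0.464466, -0.954929, -0.0831)–(-1.0517, -0.7641, -0.0831)  len=0.6175
  (v11,v13,v14) [-+-] → (-0.464466, -0.954929, -0.0831)–(0.4017, -1.2364, -0.0831)  len=0.9108
  (v11,v14,v9) [--+] → (-1.26311, -1.21103, -0.0831)–(-1.54204, -1.12038, -0.0831)  len=0.2933
  (v9,v14,v12) [+-+] → (-1.26311, -1.21103, -0.0831)–(0.589014, -1.81281, -0.0831)  len=1.9474
  (v13,v1,v14) [++-] → (0.764651, -0.736843, -0.0831)–(0.4017, -1.2364, -0.0831)  len=0.6175
  (v14,v1,v2) [-+-] → (0.764651, -0.736843, -0.0831)–(1.3, 0, -0.0831)  len=0.9108
  (v14,v2,v12) [--+] → (0.761413, -1.57552, -0.0831)–(0.589014, -1.81281, -0.0831)  len=0.2933
  (v12,v2,v0) [+-+] → (0.761413, -1.57552, -0.0831)–(1.90606, 0, -0.0831)  len=1.9474

Chained into 2 loop(s):
  loop 1: 10 segments, perimeter = 7.6412
  loop 2: 10 segments, perimeter = 11.2037
Total perimeter = 18.845

loops=2 perimeter=18.845


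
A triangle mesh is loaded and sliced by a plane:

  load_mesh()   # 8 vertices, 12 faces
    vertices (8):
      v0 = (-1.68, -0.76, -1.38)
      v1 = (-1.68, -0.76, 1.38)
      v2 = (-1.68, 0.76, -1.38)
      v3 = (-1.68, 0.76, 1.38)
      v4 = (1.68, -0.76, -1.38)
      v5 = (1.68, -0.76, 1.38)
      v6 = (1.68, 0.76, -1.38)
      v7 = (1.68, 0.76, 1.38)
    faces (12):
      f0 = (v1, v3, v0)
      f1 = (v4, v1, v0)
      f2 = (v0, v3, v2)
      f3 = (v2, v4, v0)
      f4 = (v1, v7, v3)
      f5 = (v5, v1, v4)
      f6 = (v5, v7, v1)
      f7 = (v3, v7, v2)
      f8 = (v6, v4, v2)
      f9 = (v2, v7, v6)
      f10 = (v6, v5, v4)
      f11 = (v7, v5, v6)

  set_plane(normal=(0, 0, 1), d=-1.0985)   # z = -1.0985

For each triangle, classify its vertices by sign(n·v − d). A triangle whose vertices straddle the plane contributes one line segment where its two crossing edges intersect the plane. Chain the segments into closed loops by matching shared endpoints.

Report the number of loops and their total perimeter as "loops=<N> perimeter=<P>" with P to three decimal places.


loops=1 perimeter=9.760

Straddling triangles (8 of 12):
  (v1,v3,v0) [++-] → (-1.68, -0.604971, -1.0985)–(-1.68, -0.76, -1.0985)  len=0.1550
  (v4,v1,v0) [-+-] → (1.3373, -0.76, -1.0985)–(-1.68, -0.76, -1.0985)  len=3.0173
  (v0,v3,v2) [-+-] → (-1.68, -0.604971, -1.0985)–(-1.68, 0.76, -1.0985)  len=1.3650
  (v5,v1,v4) [++-] → (1.3373, -0.76, -1.0985)–(1.68, -0.76, -1.0985)  len=0.3427
  (v3,v7,v2) [++-] → (-1.3373, 0.76, -1.0985)–(-1.68, 0.76, -1.0985)  len=0.3427
  (v2,v7,v6) [-+-] → (-1.3373, 0.76, -1.0985)–(1.68, 0.76, -1.0985)  len=3.0173
  (v6,v5,v4) [-+-] → (1.68, 0.604971, -1.0985)–(1.68, -0.76, -1.0985)  len=1.3650
  (v7,v5,v6) [++-] → (1.68, 0.604971, -1.0985)–(1.68, 0.76, -1.0985)  len=0.1550

Chained into 1 loop(s):
  loop 1: 8 segments, perimeter = 9.7600
Total perimeter = 9.760


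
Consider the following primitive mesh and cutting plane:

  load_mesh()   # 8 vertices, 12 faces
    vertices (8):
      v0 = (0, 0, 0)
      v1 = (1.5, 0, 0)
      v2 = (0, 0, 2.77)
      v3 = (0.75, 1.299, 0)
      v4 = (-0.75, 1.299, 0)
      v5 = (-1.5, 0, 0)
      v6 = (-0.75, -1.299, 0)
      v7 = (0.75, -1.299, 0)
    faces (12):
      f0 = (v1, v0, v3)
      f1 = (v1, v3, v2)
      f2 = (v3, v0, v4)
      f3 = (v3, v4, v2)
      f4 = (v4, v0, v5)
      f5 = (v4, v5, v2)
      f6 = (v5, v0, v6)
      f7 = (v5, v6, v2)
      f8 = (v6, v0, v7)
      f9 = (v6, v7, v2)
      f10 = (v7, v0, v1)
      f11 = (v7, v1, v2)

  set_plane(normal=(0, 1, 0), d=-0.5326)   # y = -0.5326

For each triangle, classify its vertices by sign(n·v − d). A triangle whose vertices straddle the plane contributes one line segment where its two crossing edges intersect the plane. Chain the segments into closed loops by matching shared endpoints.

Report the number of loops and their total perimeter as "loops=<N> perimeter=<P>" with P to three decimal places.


Straddling triangles (6 of 12):
  (v5,v0,v6) [++-] → (-0.307506, -0.5326, 0)–(-1.19249, -0.5326, 0)  len=0.8850
  (v5,v6,v2) [+-+] → (-1.19249, -0.5326, 0)–(-0.307506, -0.5326, 1.63428)  len=1.8585
  (v6,v0,v7) [-+-] → (-0.307506, -0.5326, 0)–(0.307506, -0.5326, 0)  len=0.6150
  (v6,v7,v2) [--+] → (0.307506, -0.5326, 1.63428)–(-0.307506, -0.5326, 1.63428)  len=0.6150
  (v7,v0,v1) [-++] → (0.307506, -0.5326, 0)–(1.19249, -0.5326, 0)  len=0.8850
  (v7,v1,v2) [-++] → (1.19249, -0.5326, 0)–(0.307506, -0.5326, 1.63428)  len=1.8585

Chained into 1 loop(s):
  loop 1: 6 segments, perimeter = 6.7170
Total perimeter = 6.717

loops=1 perimeter=6.717


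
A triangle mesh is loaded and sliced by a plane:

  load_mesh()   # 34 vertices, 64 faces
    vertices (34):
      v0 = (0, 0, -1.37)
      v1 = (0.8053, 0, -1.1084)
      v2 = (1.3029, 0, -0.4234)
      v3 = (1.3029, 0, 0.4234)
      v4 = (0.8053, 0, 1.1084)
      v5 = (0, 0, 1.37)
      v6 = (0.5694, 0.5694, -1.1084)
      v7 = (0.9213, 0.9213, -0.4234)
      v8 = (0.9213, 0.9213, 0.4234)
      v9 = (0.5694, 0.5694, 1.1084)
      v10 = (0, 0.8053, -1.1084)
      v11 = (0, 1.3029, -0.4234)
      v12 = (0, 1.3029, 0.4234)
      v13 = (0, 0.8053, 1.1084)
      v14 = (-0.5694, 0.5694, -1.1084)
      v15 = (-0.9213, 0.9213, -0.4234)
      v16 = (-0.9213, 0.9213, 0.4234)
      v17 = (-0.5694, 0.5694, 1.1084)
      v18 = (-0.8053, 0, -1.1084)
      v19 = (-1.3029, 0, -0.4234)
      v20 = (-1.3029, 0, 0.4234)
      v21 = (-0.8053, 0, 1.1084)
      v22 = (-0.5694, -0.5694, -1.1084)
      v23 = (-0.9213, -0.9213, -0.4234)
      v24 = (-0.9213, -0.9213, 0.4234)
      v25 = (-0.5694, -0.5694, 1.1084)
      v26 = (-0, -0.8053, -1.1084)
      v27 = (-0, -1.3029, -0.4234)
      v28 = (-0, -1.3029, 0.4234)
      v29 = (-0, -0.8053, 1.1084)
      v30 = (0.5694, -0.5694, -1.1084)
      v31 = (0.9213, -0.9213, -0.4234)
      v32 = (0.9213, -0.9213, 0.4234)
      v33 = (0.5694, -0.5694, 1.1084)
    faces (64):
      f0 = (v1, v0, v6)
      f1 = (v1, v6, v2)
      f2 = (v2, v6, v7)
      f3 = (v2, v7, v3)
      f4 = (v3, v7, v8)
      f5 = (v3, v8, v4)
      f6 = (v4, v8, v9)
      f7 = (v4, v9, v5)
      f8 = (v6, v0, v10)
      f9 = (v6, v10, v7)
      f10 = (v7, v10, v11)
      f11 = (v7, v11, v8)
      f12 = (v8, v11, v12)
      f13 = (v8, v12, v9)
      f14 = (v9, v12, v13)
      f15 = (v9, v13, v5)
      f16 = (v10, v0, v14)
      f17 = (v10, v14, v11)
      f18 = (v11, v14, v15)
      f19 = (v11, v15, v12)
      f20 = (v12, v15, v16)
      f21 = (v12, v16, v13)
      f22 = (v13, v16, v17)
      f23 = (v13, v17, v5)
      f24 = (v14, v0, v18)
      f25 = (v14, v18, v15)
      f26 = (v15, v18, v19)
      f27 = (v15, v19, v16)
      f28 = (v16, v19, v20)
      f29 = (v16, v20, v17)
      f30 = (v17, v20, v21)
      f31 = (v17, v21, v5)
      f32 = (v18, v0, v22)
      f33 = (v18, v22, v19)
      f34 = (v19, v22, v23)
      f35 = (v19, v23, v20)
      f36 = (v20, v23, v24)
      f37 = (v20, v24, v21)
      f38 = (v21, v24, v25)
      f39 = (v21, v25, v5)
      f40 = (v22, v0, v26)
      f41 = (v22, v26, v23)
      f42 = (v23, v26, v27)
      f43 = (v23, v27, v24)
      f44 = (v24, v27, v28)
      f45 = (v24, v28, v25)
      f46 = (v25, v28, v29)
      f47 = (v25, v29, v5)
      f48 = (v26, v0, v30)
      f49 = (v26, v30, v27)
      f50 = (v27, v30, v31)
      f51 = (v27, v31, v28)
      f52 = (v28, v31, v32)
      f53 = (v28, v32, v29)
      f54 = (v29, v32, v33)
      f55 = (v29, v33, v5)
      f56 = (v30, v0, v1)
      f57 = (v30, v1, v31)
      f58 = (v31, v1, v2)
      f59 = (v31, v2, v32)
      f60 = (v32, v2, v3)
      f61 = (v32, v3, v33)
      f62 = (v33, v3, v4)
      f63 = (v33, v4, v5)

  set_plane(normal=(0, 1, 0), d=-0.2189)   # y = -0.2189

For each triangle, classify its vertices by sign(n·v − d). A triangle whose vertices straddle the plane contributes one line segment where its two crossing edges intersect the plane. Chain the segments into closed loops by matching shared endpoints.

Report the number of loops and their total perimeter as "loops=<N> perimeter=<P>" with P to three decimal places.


Straddling triangles (20 of 64):
  (v18,v0,v22) [++-] → (-0.2189, -0.2189, -1.26943)–(-0.714611, -0.2189, -1.1084)  len=0.5212
  (v18,v22,v19) [+-+] → (-0.714611, -0.2189, -1.1084)–(-1.02091, -0.2189, -0.686741)  len=0.5212
  (v19,v22,v23) [+--] → (-1.02091, -0.2189, -0.686741)–(-1.21223, -0.2189, -0.4234)  len=0.3255
  (v19,v23,v20) [+-+] → (-1.21223, -0.2189, -0.4234)–(-1.21223, -0.2189, 0.222201)  len=0.6456
  (v20,v23,v24) [+--] → (-1.21223, -0.2189, 0.222201)–(-1.21223, -0.2189, 0.4234)  len=0.2012
  (v20,v24,v21) [+-+] → (-1.21223, -0.2189, 0.4234)–(-0.832861, -0.2189, 0.945645)  len=0.6455
  (v21,v24,v25) [+--] → (-0.832861, -0.2189, 0.945645)–(-0.714611, -0.2189, 1.1084)  len=0.2012
  (v21,v25,v5) [+-+] → (-0.714611, -0.2189, 1.1084)–(-0.2189, -0.2189, 1.26943)  len=0.5212
  (v22,v0,v26) [-+-] → (-0.2189, -0.2189, -1.26943)–(0, -0.2189, -1.29889)  len=0.2209
  (v25,v29,v5) [--+] → (0, -0.2189, 1.29889)–(-0.2189, -0.2189, 1.26943)  len=0.2209
  (v26,v0,v30) [-+-] → (0, -0.2189, -1.29889)–(0.2189, -0.2189, -1.26943)  len=0.2209
  (v29,v33,v5) [--+] → (0.2189, -0.2189, 1.26943)–(0, -0.2189, 1.29889)  len=0.2209
  (v30,v0,v1) [-++] → (0.2189, -0.2189, -1.26943)–(0.714611, -0.2189, -1.1084)  len=0.5212
  (v30,v1,v31) [-+-] → (0.714611, -0.2189, -1.1084)–(0.832861, -0.2189, -0.945645)  len=0.2012
  (v31,v1,v2) [-++] → (0.832861, -0.2189, -0.945645)–(1.21223, -0.2189, -0.4234)  len=0.6455
  (v31,v2,v32) [-+-] → (1.21223, -0.2189, -0.4234)–(1.21223, -0.2189, -0.222201)  len=0.2012
  (v32,v2,v3) [-++] → (1.21223, -0.2189, -0.222201)–(1.21223, -0.2189, 0.4234)  len=0.6456
  (v32,v3,v33) [-+-] → (1.21223, -0.2189, 0.4234)–(1.02091, -0.2189, 0.686741)  len=0.3255
  (v33,v3,v4) [-++] → (1.02091, -0.2189, 0.686741)–(0.714611, -0.2189, 1.1084)  len=0.5212
  (v33,v4,v5) [-++] → (0.714611, -0.2189, 1.1084)–(0.2189, -0.2189, 1.26943)  len=0.5212

Chained into 1 loop(s):
  loop 1: 20 segments, perimeter = 8.0486
Total perimeter = 8.049

loops=1 perimeter=8.049
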